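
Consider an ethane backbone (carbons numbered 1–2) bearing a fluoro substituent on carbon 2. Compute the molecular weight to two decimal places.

48.06 g/mol

Atom tally by fragment:
  CH3 → C:1 H:3
  CH2F → C:1 H:2 F:1
Element totals:
  C: 2
  H: 5
  F: 1
Molecular formula: C2H5F.
  M = 2(12.011) + 5(1.008) + 18.998
    = 24.022 + 5.040 + 18.998 = 48.060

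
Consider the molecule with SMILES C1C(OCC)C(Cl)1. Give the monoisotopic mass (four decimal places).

Atom tally by fragment:
  cyclopropane ring core → C:3 H:6
  (− 2 ring H displaced by substituents)
  + OC2H5 → C:2 H:5 O:1
  + Cl → Cl:1
Element totals:
  C: 5
  H: 9
  Cl: 1
  O: 1
Molecular formula: C5H9ClO.
  M = 5(12.0) + 9(1.007825) + 34.968853 + 15.994915
    = 60.000000 + 9.070425 + 34.968853 + 15.994915 = 120.034193

120.0342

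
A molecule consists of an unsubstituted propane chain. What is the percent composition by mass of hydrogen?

18.29%

Atom tally by fragment:
  CH3 → C:1 H:3
  CH2 → C:1 H:2
  CH3 → C:1 H:3
Element totals:
  C: 3
  H: 8
Molecular formula: C3H8.
Molar mass = 44.097 g/mol.
Mass from H: 8 × 1.008 = 8.064 g/mol.
%H = 8.064 / 44.097 × 100 = 18.29%.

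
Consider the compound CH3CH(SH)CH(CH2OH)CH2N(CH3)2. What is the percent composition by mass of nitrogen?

Atom tally by fragment:
  CH3 → C:1 H:3
  CH(SH) → C:1 H:2 S:1
  CH(CH2OH) → C:2 H:4 O:1
  CH2N(CH3)2 → C:3 H:8 N:1
Element totals:
  C: 7
  H: 17
  N: 1
  O: 1
  S: 1
Molecular formula: C7H17NOS.
Molar mass = 163.279 g/mol.
Mass from N: 1 × 14.007 = 14.007 g/mol.
%N = 14.007 / 163.279 × 100 = 8.58%.

8.58%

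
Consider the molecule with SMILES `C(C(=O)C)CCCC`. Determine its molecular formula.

C7H14O

Atom tally by fragment:
  CH3COCH2 → C:3 H:5 O:1
  CH2 → C:1 H:2
  CH2 → C:1 H:2
  CH2 → C:1 H:2
  CH3 → C:1 H:3
Element totals:
  C: 7
  H: 14
  O: 1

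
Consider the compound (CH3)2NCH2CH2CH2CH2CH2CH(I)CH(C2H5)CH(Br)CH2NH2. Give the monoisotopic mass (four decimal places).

Atom tally by fragment:
  (CH3)2NCH2 → C:3 H:8 N:1
  CH2 → C:1 H:2
  CH2 → C:1 H:2
  CH2 → C:1 H:2
  CH2 → C:1 H:2
  CH(I) → C:1 H:1 I:1
  CH(C2H5) → C:3 H:6
  CH(Br) → C:1 H:1 Br:1
  CH2NH2 → C:1 H:4 N:1
Element totals:
  C: 13
  H: 28
  Br: 1
  I: 1
  N: 2
Molecular formula: C13H28BrIN2.
  M = 13(12.0) + 28(1.007825) + 78.918338 + 126.904472 + 2(14.003074)
    = 156.000000 + 28.219100 + 78.918338 + 126.904472 + 28.006148 = 418.048058

418.0481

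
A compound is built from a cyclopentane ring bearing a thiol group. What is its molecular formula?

C5H10S

Atom tally by fragment:
  cyclopentane ring core → C:5 H:10
  (− 1 ring H displaced by substituents)
  + SH → S:1 H:1
Element totals:
  C: 5
  H: 10
  S: 1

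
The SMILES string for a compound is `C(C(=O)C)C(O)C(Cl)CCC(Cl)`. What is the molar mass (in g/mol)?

Atom tally by fragment:
  CH3COCH2 → C:3 H:5 O:1
  CH(OH) → C:1 H:2 O:1
  CH(Cl) → C:1 H:1 Cl:1
  CH2 → C:1 H:2
  CH2 → C:1 H:2
  CH2Cl → C:1 H:2 Cl:1
Element totals:
  C: 8
  H: 14
  Cl: 2
  O: 2
Molecular formula: C8H14Cl2O2.
  M = 8(12.011) + 14(1.008) + 2(35.45) + 2(15.999)
    = 96.088 + 14.112 + 70.900 + 31.998 = 213.098

213.10 g/mol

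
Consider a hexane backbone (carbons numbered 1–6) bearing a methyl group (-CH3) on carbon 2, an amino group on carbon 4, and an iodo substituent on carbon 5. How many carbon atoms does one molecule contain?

Atom tally by fragment:
  CH3 → C:1 H:3
  CH(CH3) → C:2 H:4
  CH2 → C:1 H:2
  CH(NH2) → C:1 H:3 N:1
  CH(I) → C:1 H:1 I:1
  CH3 → C:1 H:3
Element totals:
  C: 7
  H: 16
  I: 1
  N: 1

7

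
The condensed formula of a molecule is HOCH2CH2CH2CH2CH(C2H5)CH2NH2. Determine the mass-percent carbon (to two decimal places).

Atom tally by fragment:
  HOCH2CH2 → C:2 H:5 O:1
  CH2 → C:1 H:2
  CH2 → C:1 H:2
  CH(C2H5) → C:3 H:6
  CH2NH2 → C:1 H:4 N:1
Element totals:
  C: 8
  H: 19
  N: 1
  O: 1
Molecular formula: C8H19NO.
Molar mass = 145.246 g/mol.
Mass from C: 8 × 12.011 = 96.088 g/mol.
%C = 96.088 / 145.246 × 100 = 66.16%.

66.16%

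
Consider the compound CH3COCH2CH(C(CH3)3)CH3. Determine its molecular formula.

C9H18O

Atom tally by fragment:
  CH3COCH2 → C:3 H:5 O:1
  CH(C(CH3)3) → C:5 H:10
  CH3 → C:1 H:3
Element totals:
  C: 9
  H: 18
  O: 1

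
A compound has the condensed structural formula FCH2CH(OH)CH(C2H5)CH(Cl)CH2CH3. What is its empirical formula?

C8H16ClFO

Element totals:
  C: 8
  H: 16
  Cl: 1
  F: 1
  O: 1
Molecular formula: C8H16ClFO.
gcd of subscripts (8, 1, 1, 16, 1) = 1, so the empirical formula equals the molecular formula.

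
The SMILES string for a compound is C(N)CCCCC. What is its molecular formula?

C6H15N

Atom tally by fragment:
  H2NCH2 → C:1 H:4 N:1
  CH2 → C:1 H:2
  CH2 → C:1 H:2
  CH2 → C:1 H:2
  CH2 → C:1 H:2
  CH3 → C:1 H:3
Element totals:
  C: 6
  H: 15
  N: 1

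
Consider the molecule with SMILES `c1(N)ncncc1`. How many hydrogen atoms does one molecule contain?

5

Atom tally by fragment:
  pyrimidine ring core → C:4 H:4 N:2
  (− 1 ring H displaced by substituents)
  + NH2 → N:1 H:2
Element totals:
  C: 4
  H: 5
  N: 3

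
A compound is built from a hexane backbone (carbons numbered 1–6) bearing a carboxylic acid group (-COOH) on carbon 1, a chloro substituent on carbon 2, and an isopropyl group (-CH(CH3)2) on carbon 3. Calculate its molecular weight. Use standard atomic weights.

206.71 g/mol

Atom tally by fragment:
  HOOCCH2 → C:2 H:3 O:2
  CH(Cl) → C:1 H:1 Cl:1
  CH(CH(CH3)2) → C:4 H:8
  CH2 → C:1 H:2
  CH2 → C:1 H:2
  CH3 → C:1 H:3
Element totals:
  C: 10
  H: 19
  Cl: 1
  O: 2
Molecular formula: C10H19ClO2.
  M = 10(12.011) + 19(1.008) + 35.45 + 2(15.999)
    = 120.110 + 19.152 + 35.450 + 31.998 = 206.710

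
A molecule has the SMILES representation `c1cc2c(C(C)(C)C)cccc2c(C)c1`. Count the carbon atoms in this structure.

Atom tally by fragment:
  naphthalene ring system core → C:10 H:8
  (− 2 ring H displaced by substituents)
  + C(CH3)3 → C:4 H:9
  + CH3 → C:1 H:3
Element totals:
  C: 15
  H: 18

15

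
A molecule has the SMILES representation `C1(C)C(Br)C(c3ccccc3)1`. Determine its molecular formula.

C10H11Br

Atom tally by fragment:
  cyclopropane ring core → C:3 H:6
  (− 3 ring H displaced by substituents)
  + CH3 → C:1 H:3
  + Br → Br:1
  + C6H5 → C:6 H:5
Element totals:
  C: 10
  H: 11
  Br: 1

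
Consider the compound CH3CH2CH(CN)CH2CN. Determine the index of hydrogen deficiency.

4

Atom tally by fragment:
  CH3 → C:1 H:3
  CH2 → C:1 H:2
  CH(CN) → C:2 H:1 N:1
  CH2CN → C:2 H:2 N:1
Element totals:
  C: 6
  H: 8
  N: 2
Molecular formula: C6H8N2.
DoU = (2C + 2 + N − H − X) / 2 = (2·6 + 2 + 2 − 8 − 0) / 2 = 4.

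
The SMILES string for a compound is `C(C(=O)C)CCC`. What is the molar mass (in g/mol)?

Atom tally by fragment:
  CH3COCH2 → C:3 H:5 O:1
  CH2 → C:1 H:2
  CH2 → C:1 H:2
  CH3 → C:1 H:3
Element totals:
  C: 6
  H: 12
  O: 1
Molecular formula: C6H12O.
  M = 6(12.011) + 12(1.008) + 15.999
    = 72.066 + 12.096 + 15.999 = 100.161

100.16 g/mol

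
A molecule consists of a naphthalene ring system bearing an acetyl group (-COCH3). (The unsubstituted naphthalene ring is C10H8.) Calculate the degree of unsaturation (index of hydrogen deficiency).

Atom tally by fragment:
  naphthalene ring system core → C:10 H:8
  (− 1 ring H displaced by substituents)
  + COCH3 → C:2 H:3 O:1
Element totals:
  C: 12
  H: 10
  O: 1
Molecular formula: C12H10O.
DoU = (2C + 2 + N − H − X) / 2 = (2·12 + 2 + 0 − 10 − 0) / 2 = 8.

8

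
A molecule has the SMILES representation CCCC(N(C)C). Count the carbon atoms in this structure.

6

Atom tally by fragment:
  CH3 → C:1 H:3
  CH2 → C:1 H:2
  CH2 → C:1 H:2
  CH2N(CH3)2 → C:3 H:8 N:1
Element totals:
  C: 6
  H: 15
  N: 1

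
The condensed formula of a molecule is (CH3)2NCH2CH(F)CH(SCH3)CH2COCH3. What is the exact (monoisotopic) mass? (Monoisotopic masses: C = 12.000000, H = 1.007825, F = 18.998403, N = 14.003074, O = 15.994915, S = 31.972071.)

207.1093

Element totals:
  C: 9
  H: 18
  F: 1
  N: 1
  O: 1
  S: 1
Molecular formula: C9H18FNOS.
  M = 9(12.0) + 18(1.007825) + 18.998403 + 14.003074 + 15.994915 + 31.972071
    = 108.000000 + 18.140850 + 18.998403 + 14.003074 + 15.994915 + 31.972071 = 207.109313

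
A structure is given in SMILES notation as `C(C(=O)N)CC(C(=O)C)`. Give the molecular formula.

C6H11NO2

Atom tally by fragment:
  H2NOCCH2 → C:2 H:4 O:1 N:1
  CH2 → C:1 H:2
  CH2COCH3 → C:3 H:5 O:1
Element totals:
  C: 6
  H: 11
  N: 1
  O: 2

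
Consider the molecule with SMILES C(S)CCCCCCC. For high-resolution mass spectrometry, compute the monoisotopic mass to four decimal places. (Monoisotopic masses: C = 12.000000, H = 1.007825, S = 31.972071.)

Atom tally by fragment:
  HSCH2 → C:1 H:3 S:1
  CH2 → C:1 H:2
  CH2 → C:1 H:2
  CH2 → C:1 H:2
  CH2 → C:1 H:2
  CH2 → C:1 H:2
  CH2 → C:1 H:2
  CH3 → C:1 H:3
Element totals:
  C: 8
  H: 18
  S: 1
Molecular formula: C8H18S.
  M = 8(12.0) + 18(1.007825) + 31.972071
    = 96.000000 + 18.140850 + 31.972071 = 146.112921

146.1129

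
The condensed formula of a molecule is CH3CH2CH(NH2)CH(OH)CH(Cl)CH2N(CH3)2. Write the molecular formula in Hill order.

C8H19ClN2O

Atom tally by fragment:
  CH3 → C:1 H:3
  CH2 → C:1 H:2
  CH(NH2) → C:1 H:3 N:1
  CH(OH) → C:1 H:2 O:1
  CH(Cl) → C:1 H:1 Cl:1
  CH2N(CH3)2 → C:3 H:8 N:1
Element totals:
  C: 8
  H: 19
  Cl: 1
  N: 2
  O: 1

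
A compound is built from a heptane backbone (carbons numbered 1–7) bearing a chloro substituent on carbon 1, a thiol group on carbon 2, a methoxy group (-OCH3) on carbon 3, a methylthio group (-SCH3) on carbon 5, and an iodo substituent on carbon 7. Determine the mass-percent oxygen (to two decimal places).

4.34%

Atom tally by fragment:
  ClCH2 → C:1 H:2 Cl:1
  CH(SH) → C:1 H:2 S:1
  CH(OCH3) → C:2 H:4 O:1
  CH2 → C:1 H:2
  CH(SCH3) → C:2 H:4 S:1
  CH2 → C:1 H:2
  CH2I → C:1 H:2 I:1
Element totals:
  C: 9
  H: 18
  Cl: 1
  I: 1
  O: 1
  S: 2
Molecular formula: C9H18ClIOS2.
Molar mass = 368.716 g/mol.
Mass from O: 1 × 15.999 = 15.999 g/mol.
%O = 15.999 / 368.716 × 100 = 4.34%.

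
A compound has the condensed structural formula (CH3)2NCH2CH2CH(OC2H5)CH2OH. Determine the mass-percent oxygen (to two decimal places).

Atom tally by fragment:
  (CH3)2NCH2 → C:3 H:8 N:1
  CH2 → C:1 H:2
  CH(OC2H5) → C:3 H:6 O:1
  CH2OH → C:1 H:3 O:1
Element totals:
  C: 8
  H: 19
  N: 1
  O: 2
Molecular formula: C8H19NO2.
Molar mass = 161.245 g/mol.
Mass from O: 2 × 15.999 = 31.998 g/mol.
%O = 31.998 / 161.245 × 100 = 19.84%.

19.84%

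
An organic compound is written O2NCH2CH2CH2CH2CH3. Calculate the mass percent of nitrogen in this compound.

11.96%

Atom tally by fragment:
  O2NCH2 → C:1 H:2 N:1 O:2
  CH2 → C:1 H:2
  CH2 → C:1 H:2
  CH2 → C:1 H:2
  CH3 → C:1 H:3
Element totals:
  C: 5
  H: 11
  N: 1
  O: 2
Molecular formula: C5H11NO2.
Molar mass = 117.148 g/mol.
Mass from N: 1 × 14.007 = 14.007 g/mol.
%N = 14.007 / 117.148 × 100 = 11.96%.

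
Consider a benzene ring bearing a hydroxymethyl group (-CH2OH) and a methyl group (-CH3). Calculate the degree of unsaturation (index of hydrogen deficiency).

Atom tally by fragment:
  benzene ring core → C:6 H:6
  (− 2 ring H displaced by substituents)
  + CH2OH → C:1 H:3 O:1
  + CH3 → C:1 H:3
Element totals:
  C: 8
  H: 10
  O: 1
Molecular formula: C8H10O.
DoU = (2C + 2 + N − H − X) / 2 = (2·8 + 2 + 0 − 10 − 0) / 2 = 4.

4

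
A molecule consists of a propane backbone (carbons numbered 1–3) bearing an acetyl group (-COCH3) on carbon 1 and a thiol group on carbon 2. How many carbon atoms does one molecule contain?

Atom tally by fragment:
  CH3COCH2 → C:3 H:5 O:1
  CH(SH) → C:1 H:2 S:1
  CH3 → C:1 H:3
Element totals:
  C: 5
  H: 10
  O: 1
  S: 1

5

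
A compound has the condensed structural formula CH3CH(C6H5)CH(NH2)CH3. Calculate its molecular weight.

149.24 g/mol

Element totals:
  C: 10
  H: 15
  N: 1
Molecular formula: C10H15N.
  M = 10(12.011) + 15(1.008) + 14.007
    = 120.110 + 15.120 + 14.007 = 149.237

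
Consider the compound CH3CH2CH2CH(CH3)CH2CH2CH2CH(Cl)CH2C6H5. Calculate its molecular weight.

252.83 g/mol

Element totals:
  C: 16
  H: 25
  Cl: 1
Molecular formula: C16H25Cl.
  M = 16(12.011) + 25(1.008) + 35.45
    = 192.176 + 25.200 + 35.450 = 252.826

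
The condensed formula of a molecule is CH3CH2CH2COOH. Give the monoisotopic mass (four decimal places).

88.0524

Atom tally by fragment:
  CH3 → C:1 H:3
  CH2 → C:1 H:2
  CH2COOH → C:2 H:3 O:2
Element totals:
  C: 4
  H: 8
  O: 2
Molecular formula: C4H8O2.
  M = 4(12.0) + 8(1.007825) + 2(15.994915)
    = 48.000000 + 8.062600 + 31.989830 = 88.052430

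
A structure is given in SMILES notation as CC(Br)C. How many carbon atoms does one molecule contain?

3

Atom tally by fragment:
  CH3 → C:1 H:3
  CH(Br) → C:1 H:1 Br:1
  CH3 → C:1 H:3
Element totals:
  C: 3
  H: 7
  Br: 1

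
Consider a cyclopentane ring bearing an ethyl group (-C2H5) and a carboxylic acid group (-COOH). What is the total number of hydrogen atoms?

14

Atom tally by fragment:
  cyclopentane ring core → C:5 H:10
  (− 2 ring H displaced by substituents)
  + C2H5 → C:2 H:5
  + COOH → C:1 H:1 O:2
Element totals:
  C: 8
  H: 14
  O: 2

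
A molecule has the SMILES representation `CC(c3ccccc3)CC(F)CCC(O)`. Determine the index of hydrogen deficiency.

Atom tally by fragment:
  CH3 → C:1 H:3
  CH(C6H5) → C:7 H:6
  CH2 → C:1 H:2
  CH(F) → C:1 H:1 F:1
  CH2 → C:1 H:2
  CH2 → C:1 H:2
  CH2OH → C:1 H:3 O:1
Element totals:
  C: 13
  H: 19
  F: 1
  O: 1
Molecular formula: C13H19FO.
DoU = (2C + 2 + N − H − X) / 2 = (2·13 + 2 + 0 − 19 − 1) / 2 = 4.

4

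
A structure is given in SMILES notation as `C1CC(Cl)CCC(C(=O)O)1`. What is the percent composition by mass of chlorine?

Atom tally by fragment:
  cyclohexane ring core → C:6 H:12
  (− 2 ring H displaced by substituents)
  + Cl → Cl:1
  + COOH → C:1 H:1 O:2
Element totals:
  C: 7
  H: 11
  Cl: 1
  O: 2
Molecular formula: C7H11ClO2.
Molar mass = 162.613 g/mol.
Mass from Cl: 1 × 35.45 = 35.450 g/mol.
%Cl = 35.450 / 162.613 × 100 = 21.80%.

21.80%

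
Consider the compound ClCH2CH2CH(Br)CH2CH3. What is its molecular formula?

C5H10BrCl

Element totals:
  C: 5
  H: 10
  Br: 1
  Cl: 1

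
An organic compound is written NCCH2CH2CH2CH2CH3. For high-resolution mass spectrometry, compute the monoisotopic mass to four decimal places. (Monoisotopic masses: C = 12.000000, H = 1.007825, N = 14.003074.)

97.0891

Atom tally by fragment:
  NCCH2 → C:2 H:2 N:1
  CH2 → C:1 H:2
  CH2 → C:1 H:2
  CH2 → C:1 H:2
  CH3 → C:1 H:3
Element totals:
  C: 6
  H: 11
  N: 1
Molecular formula: C6H11N.
  M = 6(12.0) + 11(1.007825) + 14.003074
    = 72.000000 + 11.086075 + 14.003074 = 97.089149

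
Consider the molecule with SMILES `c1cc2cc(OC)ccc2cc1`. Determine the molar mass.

158.20 g/mol

Atom tally by fragment:
  naphthalene ring system core → C:10 H:8
  (− 1 ring H displaced by substituents)
  + OCH3 → C:1 H:3 O:1
Element totals:
  C: 11
  H: 10
  O: 1
Molecular formula: C11H10O.
  M = 11(12.011) + 10(1.008) + 15.999
    = 132.121 + 10.080 + 15.999 = 158.200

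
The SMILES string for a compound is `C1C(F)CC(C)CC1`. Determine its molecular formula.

Atom tally by fragment:
  cyclohexane ring core → C:6 H:12
  (− 2 ring H displaced by substituents)
  + F → F:1
  + CH3 → C:1 H:3
Element totals:
  C: 7
  H: 13
  F: 1

C7H13F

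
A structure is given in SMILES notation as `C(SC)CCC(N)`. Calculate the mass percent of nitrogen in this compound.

Atom tally by fragment:
  CH3SCH2 → C:2 H:5 S:1
  CH2 → C:1 H:2
  CH2 → C:1 H:2
  CH2NH2 → C:1 H:4 N:1
Element totals:
  C: 5
  H: 13
  N: 1
  S: 1
Molecular formula: C5H13NS.
Molar mass = 119.226 g/mol.
Mass from N: 1 × 14.007 = 14.007 g/mol.
%N = 14.007 / 119.226 × 100 = 11.75%.

11.75%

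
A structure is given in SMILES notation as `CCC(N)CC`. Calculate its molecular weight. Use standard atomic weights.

87.17 g/mol

Atom tally by fragment:
  CH3 → C:1 H:3
  CH2 → C:1 H:2
  CH(NH2) → C:1 H:3 N:1
  CH2 → C:1 H:2
  CH3 → C:1 H:3
Element totals:
  C: 5
  H: 13
  N: 1
Molecular formula: C5H13N.
  M = 5(12.011) + 13(1.008) + 14.007
    = 60.055 + 13.104 + 14.007 = 87.166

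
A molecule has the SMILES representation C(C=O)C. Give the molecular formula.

C3H6O

Atom tally by fragment:
  OHCCH2 → C:2 H:3 O:1
  CH3 → C:1 H:3
Element totals:
  C: 3
  H: 6
  O: 1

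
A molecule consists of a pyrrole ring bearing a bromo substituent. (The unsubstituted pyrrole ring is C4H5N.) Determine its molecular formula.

C4H4BrN

Atom tally by fragment:
  pyrrole ring core → C:4 H:5 N:1
  (− 1 ring H displaced by substituents)
  + Br → Br:1
Element totals:
  C: 4
  H: 4
  Br: 1
  N: 1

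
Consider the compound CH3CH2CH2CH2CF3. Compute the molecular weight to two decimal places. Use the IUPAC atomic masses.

Atom tally by fragment:
  CH3 → C:1 H:3
  CH2 → C:1 H:2
  CH2 → C:1 H:2
  CH2CF3 → C:2 H:2 F:3
Element totals:
  C: 5
  H: 9
  F: 3
Molecular formula: C5H9F3.
  M = 5(12.011) + 9(1.008) + 3(18.998)
    = 60.055 + 9.072 + 56.994 = 126.121

126.12 g/mol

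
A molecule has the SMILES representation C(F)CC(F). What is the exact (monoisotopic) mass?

80.0438

Atom tally by fragment:
  FCH2 → C:1 H:2 F:1
  CH2 → C:1 H:2
  CH2F → C:1 H:2 F:1
Element totals:
  C: 3
  H: 6
  F: 2
Molecular formula: C3H6F2.
  M = 3(12.0) + 6(1.007825) + 2(18.998403)
    = 36.000000 + 6.046950 + 37.996806 = 80.043756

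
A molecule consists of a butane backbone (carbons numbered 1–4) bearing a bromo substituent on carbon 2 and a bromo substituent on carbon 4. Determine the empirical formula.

C2H4Br

Atom tally by fragment:
  CH3 → C:1 H:3
  CH(Br) → C:1 H:1 Br:1
  CH2 → C:1 H:2
  CH2Br → C:1 H:2 Br:1
Element totals:
  C: 4
  H: 8
  Br: 2
Molecular formula: C4H8Br2.
gcd of subscripts = 2; dividing each by 2:
  Br: 2/2 = 1
  C: 4/2 = 2
  H: 8/2 = 4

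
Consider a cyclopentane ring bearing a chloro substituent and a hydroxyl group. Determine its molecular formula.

C5H9ClO

Atom tally by fragment:
  cyclopentane ring core → C:5 H:10
  (− 2 ring H displaced by substituents)
  + Cl → Cl:1
  + OH → O:1 H:1
Element totals:
  C: 5
  H: 9
  Cl: 1
  O: 1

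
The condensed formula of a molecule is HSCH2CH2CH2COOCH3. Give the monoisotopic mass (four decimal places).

Element totals:
  C: 5
  H: 10
  O: 2
  S: 1
Molecular formula: C5H10O2S.
  M = 5(12.0) + 10(1.007825) + 2(15.994915) + 31.972071
    = 60.000000 + 10.078250 + 31.989830 + 31.972071 = 134.040151

134.0402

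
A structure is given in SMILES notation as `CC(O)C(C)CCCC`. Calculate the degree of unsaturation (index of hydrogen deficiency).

0

Atom tally by fragment:
  CH3 → C:1 H:3
  CH(OH) → C:1 H:2 O:1
  CH(CH3) → C:2 H:4
  CH2 → C:1 H:2
  CH2 → C:1 H:2
  CH2 → C:1 H:2
  CH3 → C:1 H:3
Element totals:
  C: 8
  H: 18
  O: 1
Molecular formula: C8H18O.
DoU = (2C + 2 + N − H − X) / 2 = (2·8 + 2 + 0 − 18 − 0) / 2 = 0.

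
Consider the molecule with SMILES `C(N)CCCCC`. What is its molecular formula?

Atom tally by fragment:
  H2NCH2 → C:1 H:4 N:1
  CH2 → C:1 H:2
  CH2 → C:1 H:2
  CH2 → C:1 H:2
  CH2 → C:1 H:2
  CH3 → C:1 H:3
Element totals:
  C: 6
  H: 15
  N: 1

C6H15N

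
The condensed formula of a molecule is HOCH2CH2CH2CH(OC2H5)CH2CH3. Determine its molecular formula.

Atom tally by fragment:
  HOCH2CH2 → C:2 H:5 O:1
  CH2 → C:1 H:2
  CH(OC2H5) → C:3 H:6 O:1
  CH2 → C:1 H:2
  CH3 → C:1 H:3
Element totals:
  C: 8
  H: 18
  O: 2

C8H18O2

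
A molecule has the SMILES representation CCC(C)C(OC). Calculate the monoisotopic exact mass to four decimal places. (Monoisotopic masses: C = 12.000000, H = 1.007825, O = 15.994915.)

102.1045

Atom tally by fragment:
  CH3 → C:1 H:3
  CH2 → C:1 H:2
  CH(CH3) → C:2 H:4
  CH2OCH3 → C:2 H:5 O:1
Element totals:
  C: 6
  H: 14
  O: 1
Molecular formula: C6H14O.
  M = 6(12.0) + 14(1.007825) + 15.994915
    = 72.000000 + 14.109550 + 15.994915 = 102.104465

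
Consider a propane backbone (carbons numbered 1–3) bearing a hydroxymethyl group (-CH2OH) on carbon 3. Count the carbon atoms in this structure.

4

Atom tally by fragment:
  CH3 → C:1 H:3
  CH2 → C:1 H:2
  CH2CH2OH → C:2 H:5 O:1
Element totals:
  C: 4
  H: 10
  O: 1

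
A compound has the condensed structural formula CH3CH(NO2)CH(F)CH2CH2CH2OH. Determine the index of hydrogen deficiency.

1

Element totals:
  C: 6
  H: 12
  F: 1
  N: 1
  O: 3
Molecular formula: C6H12FNO3.
DoU = (2C + 2 + N − H − X) / 2 = (2·6 + 2 + 1 − 12 − 1) / 2 = 1.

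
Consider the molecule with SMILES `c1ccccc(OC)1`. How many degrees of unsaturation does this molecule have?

4

Atom tally by fragment:
  benzene ring core → C:6 H:6
  (− 1 ring H displaced by substituents)
  + OCH3 → C:1 H:3 O:1
Element totals:
  C: 7
  H: 8
  O: 1
Molecular formula: C7H8O.
DoU = (2C + 2 + N − H − X) / 2 = (2·7 + 2 + 0 − 8 − 0) / 2 = 4.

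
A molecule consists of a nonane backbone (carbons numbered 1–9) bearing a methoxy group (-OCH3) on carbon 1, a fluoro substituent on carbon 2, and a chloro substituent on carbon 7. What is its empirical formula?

C10H20ClFO

Atom tally by fragment:
  CH3OCH2 → C:2 H:5 O:1
  CH(F) → C:1 H:1 F:1
  CH2 → C:1 H:2
  CH2 → C:1 H:2
  CH2 → C:1 H:2
  CH2 → C:1 H:2
  CH(Cl) → C:1 H:1 Cl:1
  CH2 → C:1 H:2
  CH3 → C:1 H:3
Element totals:
  C: 10
  H: 20
  Cl: 1
  F: 1
  O: 1
Molecular formula: C10H20ClFO.
gcd of subscripts (10, 1, 1, 20, 1) = 1, so the empirical formula equals the molecular formula.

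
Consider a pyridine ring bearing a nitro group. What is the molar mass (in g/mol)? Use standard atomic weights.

Atom tally by fragment:
  pyridine ring core → C:5 H:5 N:1
  (− 1 ring H displaced by substituents)
  + NO2 → N:1 O:2
Element totals:
  C: 5
  H: 4
  N: 2
  O: 2
Molecular formula: C5H4N2O2.
  M = 5(12.011) + 4(1.008) + 2(14.007) + 2(15.999)
    = 60.055 + 4.032 + 28.014 + 31.998 = 124.099

124.10 g/mol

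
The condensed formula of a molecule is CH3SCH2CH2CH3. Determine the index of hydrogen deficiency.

0

Atom tally by fragment:
  CH3SCH2 → C:2 H:5 S:1
  CH2 → C:1 H:2
  CH3 → C:1 H:3
Element totals:
  C: 4
  H: 10
  S: 1
Molecular formula: C4H10S.
DoU = (2C + 2 + N − H − X) / 2 = (2·4 + 2 + 0 − 10 − 0) / 2 = 0.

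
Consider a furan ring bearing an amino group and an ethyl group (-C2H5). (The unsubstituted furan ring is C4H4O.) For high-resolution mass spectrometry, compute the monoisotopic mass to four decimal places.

111.0684

Atom tally by fragment:
  furan ring core → C:4 H:4 O:1
  (− 2 ring H displaced by substituents)
  + NH2 → N:1 H:2
  + C2H5 → C:2 H:5
Element totals:
  C: 6
  H: 9
  N: 1
  O: 1
Molecular formula: C6H9NO.
  M = 6(12.0) + 9(1.007825) + 14.003074 + 15.994915
    = 72.000000 + 9.070425 + 14.003074 + 15.994915 = 111.068414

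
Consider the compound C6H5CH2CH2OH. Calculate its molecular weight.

122.17 g/mol

Element totals:
  C: 8
  H: 10
  O: 1
Molecular formula: C8H10O.
  M = 8(12.011) + 10(1.008) + 15.999
    = 96.088 + 10.080 + 15.999 = 122.167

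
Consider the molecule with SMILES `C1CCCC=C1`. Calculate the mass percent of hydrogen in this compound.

Atom tally by fragment:
  cyclohexene ring core → C:6 H:10
Element totals:
  C: 6
  H: 10
Molecular formula: C6H10.
Molar mass = 82.146 g/mol.
Mass from H: 10 × 1.008 = 10.080 g/mol.
%H = 10.080 / 82.146 × 100 = 12.27%.

12.27%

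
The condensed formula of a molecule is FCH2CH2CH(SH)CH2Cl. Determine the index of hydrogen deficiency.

Atom tally by fragment:
  FCH2 → C:1 H:2 F:1
  CH2 → C:1 H:2
  CH(SH) → C:1 H:2 S:1
  CH2Cl → C:1 H:2 Cl:1
Element totals:
  C: 4
  H: 8
  Cl: 1
  F: 1
  S: 1
Molecular formula: C4H8ClFS.
DoU = (2C + 2 + N − H − X) / 2 = (2·4 + 2 + 0 − 8 − 2) / 2 = 0.

0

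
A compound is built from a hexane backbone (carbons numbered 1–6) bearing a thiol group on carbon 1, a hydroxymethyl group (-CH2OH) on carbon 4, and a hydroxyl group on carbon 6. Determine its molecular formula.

C7H16O2S

Atom tally by fragment:
  HSCH2 → C:1 H:3 S:1
  CH2 → C:1 H:2
  CH2 → C:1 H:2
  CH(CH2OH) → C:2 H:4 O:1
  CH2 → C:1 H:2
  CH2OH → C:1 H:3 O:1
Element totals:
  C: 7
  H: 16
  O: 2
  S: 1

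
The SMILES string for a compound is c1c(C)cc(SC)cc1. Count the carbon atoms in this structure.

8

Atom tally by fragment:
  benzene ring core → C:6 H:6
  (− 2 ring H displaced by substituents)
  + CH3 → C:1 H:3
  + SCH3 → C:1 H:3 S:1
Element totals:
  C: 8
  H: 10
  S: 1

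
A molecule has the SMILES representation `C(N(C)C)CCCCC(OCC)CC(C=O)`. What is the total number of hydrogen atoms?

27

Atom tally by fragment:
  (CH3)2NCH2 → C:3 H:8 N:1
  CH2 → C:1 H:2
  CH2 → C:1 H:2
  CH2 → C:1 H:2
  CH2 → C:1 H:2
  CH(OC2H5) → C:3 H:6 O:1
  CH2 → C:1 H:2
  CH2CHO → C:2 H:3 O:1
Element totals:
  C: 13
  H: 27
  N: 1
  O: 2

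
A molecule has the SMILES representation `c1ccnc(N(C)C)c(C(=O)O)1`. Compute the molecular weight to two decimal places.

166.18 g/mol

Atom tally by fragment:
  pyridine ring core → C:5 H:5 N:1
  (− 2 ring H displaced by substituents)
  + N(CH3)2 → N:1 C:2 H:6
  + COOH → C:1 H:1 O:2
Element totals:
  C: 8
  H: 10
  N: 2
  O: 2
Molecular formula: C8H10N2O2.
  M = 8(12.011) + 10(1.008) + 2(14.007) + 2(15.999)
    = 96.088 + 10.080 + 28.014 + 31.998 = 166.180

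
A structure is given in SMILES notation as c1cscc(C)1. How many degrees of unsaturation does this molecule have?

Atom tally by fragment:
  thiophene ring core → C:4 H:4 S:1
  (− 1 ring H displaced by substituents)
  + CH3 → C:1 H:3
Element totals:
  C: 5
  H: 6
  S: 1
Molecular formula: C5H6S.
DoU = (2C + 2 + N − H − X) / 2 = (2·5 + 2 + 0 − 6 − 0) / 2 = 3.

3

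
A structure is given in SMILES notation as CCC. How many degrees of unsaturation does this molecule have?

Atom tally by fragment:
  CH3 → C:1 H:3
  CH2 → C:1 H:2
  CH3 → C:1 H:3
Element totals:
  C: 3
  H: 8
Molecular formula: C3H8.
DoU = (2C + 2 + N − H − X) / 2 = (2·3 + 2 + 0 − 8 − 0) / 2 = 0.

0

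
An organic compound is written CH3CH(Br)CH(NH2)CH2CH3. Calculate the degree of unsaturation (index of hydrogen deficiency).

Element totals:
  C: 5
  H: 12
  Br: 1
  N: 1
Molecular formula: C5H12BrN.
DoU = (2C + 2 + N − H − X) / 2 = (2·5 + 2 + 1 − 12 − 1) / 2 = 0.

0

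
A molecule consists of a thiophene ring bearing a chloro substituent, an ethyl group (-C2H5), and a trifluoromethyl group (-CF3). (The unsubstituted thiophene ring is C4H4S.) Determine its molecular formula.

C7H6ClF3S

Atom tally by fragment:
  thiophene ring core → C:4 H:4 S:1
  (− 3 ring H displaced by substituents)
  + Cl → Cl:1
  + C2H5 → C:2 H:5
  + CF3 → C:1 F:3
Element totals:
  C: 7
  H: 6
  Cl: 1
  F: 3
  S: 1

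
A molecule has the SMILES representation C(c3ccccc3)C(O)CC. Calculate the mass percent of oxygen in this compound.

10.65%

Atom tally by fragment:
  C6H5CH2 → C:7 H:7
  CH(OH) → C:1 H:2 O:1
  CH2 → C:1 H:2
  CH3 → C:1 H:3
Element totals:
  C: 10
  H: 14
  O: 1
Molecular formula: C10H14O.
Molar mass = 150.221 g/mol.
Mass from O: 1 × 15.999 = 15.999 g/mol.
%O = 15.999 / 150.221 × 100 = 10.65%.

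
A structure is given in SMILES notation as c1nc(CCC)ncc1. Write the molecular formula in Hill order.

C7H10N2

Atom tally by fragment:
  pyrimidine ring core → C:4 H:4 N:2
  (− 1 ring H displaced by substituents)
  + CH2CH2CH3 → C:3 H:7
Element totals:
  C: 7
  H: 10
  N: 2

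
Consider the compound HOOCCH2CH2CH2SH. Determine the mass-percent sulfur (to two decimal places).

Atom tally by fragment:
  HOOCCH2 → C:2 H:3 O:2
  CH2 → C:1 H:2
  CH2SH → C:1 H:3 S:1
Element totals:
  C: 4
  H: 8
  O: 2
  S: 1
Molecular formula: C4H8O2S.
Molar mass = 120.166 g/mol.
Mass from S: 1 × 32.06 = 32.060 g/mol.
%S = 32.060 / 120.166 × 100 = 26.68%.

26.68%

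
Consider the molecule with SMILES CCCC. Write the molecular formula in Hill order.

Atom tally by fragment:
  CH3 → C:1 H:3
  CH2 → C:1 H:2
  CH2 → C:1 H:2
  CH3 → C:1 H:3
Element totals:
  C: 4
  H: 10

C4H10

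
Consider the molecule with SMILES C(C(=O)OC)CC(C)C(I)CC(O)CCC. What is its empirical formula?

C12H23IO3

Atom tally by fragment:
  CH3OOCCH2 → C:3 H:5 O:2
  CH2 → C:1 H:2
  CH(CH3) → C:2 H:4
  CH(I) → C:1 H:1 I:1
  CH2 → C:1 H:2
  CH(OH) → C:1 H:2 O:1
  CH2 → C:1 H:2
  CH2 → C:1 H:2
  CH3 → C:1 H:3
Element totals:
  C: 12
  H: 23
  I: 1
  O: 3
Molecular formula: C12H23IO3.
gcd of subscripts (12, 23, 1, 3) = 1, so the empirical formula equals the molecular formula.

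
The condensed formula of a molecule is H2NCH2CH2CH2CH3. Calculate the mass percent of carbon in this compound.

Atom tally by fragment:
  H2NCH2 → C:1 H:4 N:1
  CH2 → C:1 H:2
  CH2 → C:1 H:2
  CH3 → C:1 H:3
Element totals:
  C: 4
  H: 11
  N: 1
Molecular formula: C4H11N.
Molar mass = 73.139 g/mol.
Mass from C: 4 × 12.011 = 48.044 g/mol.
%C = 48.044 / 73.139 × 100 = 65.69%.

65.69%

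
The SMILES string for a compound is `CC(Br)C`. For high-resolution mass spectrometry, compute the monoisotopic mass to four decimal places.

Atom tally by fragment:
  CH3 → C:1 H:3
  CH(Br) → C:1 H:1 Br:1
  CH3 → C:1 H:3
Element totals:
  C: 3
  H: 7
  Br: 1
Molecular formula: C3H7Br.
  M = 3(12.0) + 7(1.007825) + 78.918338
    = 36.000000 + 7.054775 + 78.918338 = 121.973113

121.9731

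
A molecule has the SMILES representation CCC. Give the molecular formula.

C3H8

Atom tally by fragment:
  CH3 → C:1 H:3
  CH2 → C:1 H:2
  CH3 → C:1 H:3
Element totals:
  C: 3
  H: 8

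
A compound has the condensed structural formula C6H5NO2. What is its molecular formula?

C6H5NO2

Element totals:
  C: 6
  H: 5
  N: 1
  O: 2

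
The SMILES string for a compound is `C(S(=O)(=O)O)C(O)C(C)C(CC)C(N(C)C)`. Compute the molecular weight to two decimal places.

253.36 g/mol

Atom tally by fragment:
  HO3SCH2 → C:1 H:3 S:1 O:3
  CH(OH) → C:1 H:2 O:1
  CH(CH3) → C:2 H:4
  CH(C2H5) → C:3 H:6
  CH2N(CH3)2 → C:3 H:8 N:1
Element totals:
  C: 10
  H: 23
  N: 1
  O: 4
  S: 1
Molecular formula: C10H23NO4S.
  M = 10(12.011) + 23(1.008) + 14.007 + 4(15.999) + 32.06
    = 120.110 + 23.184 + 14.007 + 63.996 + 32.060 = 253.357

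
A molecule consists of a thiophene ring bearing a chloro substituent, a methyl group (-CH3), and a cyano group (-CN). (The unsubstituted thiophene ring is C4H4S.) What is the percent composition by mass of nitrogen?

8.89%

Atom tally by fragment:
  thiophene ring core → C:4 H:4 S:1
  (− 3 ring H displaced by substituents)
  + Cl → Cl:1
  + CH3 → C:1 H:3
  + CN → C:1 N:1
Element totals:
  C: 6
  H: 4
  Cl: 1
  N: 1
  S: 1
Molecular formula: C6H4ClNS.
Molar mass = 157.615 g/mol.
Mass from N: 1 × 14.007 = 14.007 g/mol.
%N = 14.007 / 157.615 × 100 = 8.89%.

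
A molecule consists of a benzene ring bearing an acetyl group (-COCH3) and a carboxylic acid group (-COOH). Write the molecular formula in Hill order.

C9H8O3

Atom tally by fragment:
  benzene ring core → C:6 H:6
  (− 2 ring H displaced by substituents)
  + COCH3 → C:2 H:3 O:1
  + COOH → C:1 H:1 O:2
Element totals:
  C: 9
  H: 8
  O: 3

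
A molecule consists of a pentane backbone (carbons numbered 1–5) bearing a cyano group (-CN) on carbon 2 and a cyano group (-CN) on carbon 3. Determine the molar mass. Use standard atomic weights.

Atom tally by fragment:
  CH3 → C:1 H:3
  CH(CN) → C:2 H:1 N:1
  CH(CN) → C:2 H:1 N:1
  CH2 → C:1 H:2
  CH3 → C:1 H:3
Element totals:
  C: 7
  H: 10
  N: 2
Molecular formula: C7H10N2.
  M = 7(12.011) + 10(1.008) + 2(14.007)
    = 84.077 + 10.080 + 28.014 = 122.171

122.17 g/mol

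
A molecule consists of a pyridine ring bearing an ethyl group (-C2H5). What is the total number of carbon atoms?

7

Atom tally by fragment:
  pyridine ring core → C:5 H:5 N:1
  (− 1 ring H displaced by substituents)
  + C2H5 → C:2 H:5
Element totals:
  C: 7
  H: 9
  N: 1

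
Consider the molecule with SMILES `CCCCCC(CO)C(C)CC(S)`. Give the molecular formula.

Atom tally by fragment:
  CH3 → C:1 H:3
  CH2 → C:1 H:2
  CH2 → C:1 H:2
  CH2 → C:1 H:2
  CH2 → C:1 H:2
  CH(CH2OH) → C:2 H:4 O:1
  CH(CH3) → C:2 H:4
  CH2 → C:1 H:2
  CH2SH → C:1 H:3 S:1
Element totals:
  C: 11
  H: 24
  O: 1
  S: 1

C11H24OS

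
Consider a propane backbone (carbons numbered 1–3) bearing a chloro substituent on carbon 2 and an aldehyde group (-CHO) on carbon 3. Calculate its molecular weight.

Atom tally by fragment:
  CH3 → C:1 H:3
  CH(Cl) → C:1 H:1 Cl:1
  CH2CHO → C:2 H:3 O:1
Element totals:
  C: 4
  H: 7
  Cl: 1
  O: 1
Molecular formula: C4H7ClO.
  M = 4(12.011) + 7(1.008) + 35.45 + 15.999
    = 48.044 + 7.056 + 35.450 + 15.999 = 106.549

106.55 g/mol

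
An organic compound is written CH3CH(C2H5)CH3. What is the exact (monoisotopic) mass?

Element totals:
  C: 5
  H: 12
Molecular formula: C5H12.
  M = 5(12.0) + 12(1.007825)
    = 60.000000 + 12.093900 = 72.093900

72.0939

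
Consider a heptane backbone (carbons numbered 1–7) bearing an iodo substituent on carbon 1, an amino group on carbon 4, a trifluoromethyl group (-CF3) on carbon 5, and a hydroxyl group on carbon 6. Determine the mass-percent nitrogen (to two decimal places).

Atom tally by fragment:
  ICH2 → C:1 H:2 I:1
  CH2 → C:1 H:2
  CH2 → C:1 H:2
  CH(NH2) → C:1 H:3 N:1
  CH(CF3) → C:2 H:1 F:3
  CH(OH) → C:1 H:2 O:1
  CH3 → C:1 H:3
Element totals:
  C: 8
  H: 15
  F: 3
  I: 1
  N: 1
  O: 1
Molecular formula: C8H15F3INO.
Molar mass = 325.112 g/mol.
Mass from N: 1 × 14.007 = 14.007 g/mol.
%N = 14.007 / 325.112 × 100 = 4.31%.

4.31%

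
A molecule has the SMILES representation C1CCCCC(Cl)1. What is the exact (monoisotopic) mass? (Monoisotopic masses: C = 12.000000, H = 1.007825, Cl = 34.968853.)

Atom tally by fragment:
  cyclohexane ring core → C:6 H:12
  (− 1 ring H displaced by substituents)
  + Cl → Cl:1
Element totals:
  C: 6
  H: 11
  Cl: 1
Molecular formula: C6H11Cl.
  M = 6(12.0) + 11(1.007825) + 34.968853
    = 72.000000 + 11.086075 + 34.968853 = 118.054928

118.0549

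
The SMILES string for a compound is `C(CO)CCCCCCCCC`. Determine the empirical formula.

C11H24O

Atom tally by fragment:
  HOCH2CH2 → C:2 H:5 O:1
  CH2 → C:1 H:2
  CH2 → C:1 H:2
  CH2 → C:1 H:2
  CH2 → C:1 H:2
  CH2 → C:1 H:2
  CH2 → C:1 H:2
  CH2 → C:1 H:2
  CH2 → C:1 H:2
  CH3 → C:1 H:3
Element totals:
  C: 11
  H: 24
  O: 1
Molecular formula: C11H24O.
gcd of subscripts (11, 24, 1) = 1, so the empirical formula equals the molecular formula.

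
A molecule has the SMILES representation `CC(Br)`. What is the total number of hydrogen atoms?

5

Atom tally by fragment:
  CH3 → C:1 H:3
  CH2Br → C:1 H:2 Br:1
Element totals:
  C: 2
  H: 5
  Br: 1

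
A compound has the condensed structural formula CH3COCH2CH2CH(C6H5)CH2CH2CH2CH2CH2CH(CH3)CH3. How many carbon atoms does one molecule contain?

Atom tally by fragment:
  CH3COCH2 → C:3 H:5 O:1
  CH2 → C:1 H:2
  CH(C6H5) → C:7 H:6
  CH2 → C:1 H:2
  CH2 → C:1 H:2
  CH2 → C:1 H:2
  CH2 → C:1 H:2
  CH2 → C:1 H:2
  CH(CH3) → C:2 H:4
  CH3 → C:1 H:3
Element totals:
  C: 19
  H: 30
  O: 1

19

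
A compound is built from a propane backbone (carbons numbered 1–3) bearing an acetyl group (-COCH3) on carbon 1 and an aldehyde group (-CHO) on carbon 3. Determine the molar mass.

114.14 g/mol

Atom tally by fragment:
  CH3COCH2 → C:3 H:5 O:1
  CH2 → C:1 H:2
  CH2CHO → C:2 H:3 O:1
Element totals:
  C: 6
  H: 10
  O: 2
Molecular formula: C6H10O2.
  M = 6(12.011) + 10(1.008) + 2(15.999)
    = 72.066 + 10.080 + 31.998 = 114.144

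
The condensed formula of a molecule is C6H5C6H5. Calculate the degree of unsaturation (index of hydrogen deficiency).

Element totals:
  C: 12
  H: 10
Molecular formula: C12H10.
DoU = (2C + 2 + N − H − X) / 2 = (2·12 + 2 + 0 − 10 − 0) / 2 = 8.

8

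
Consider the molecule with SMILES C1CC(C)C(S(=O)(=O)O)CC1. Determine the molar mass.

Atom tally by fragment:
  cyclohexane ring core → C:6 H:12
  (− 2 ring H displaced by substituents)
  + CH3 → C:1 H:3
  + SO3H → S:1 O:3 H:1
Element totals:
  C: 7
  H: 14
  O: 3
  S: 1
Molecular formula: C7H14O3S.
  M = 7(12.011) + 14(1.008) + 3(15.999) + 32.06
    = 84.077 + 14.112 + 47.997 + 32.060 = 178.246

178.25 g/mol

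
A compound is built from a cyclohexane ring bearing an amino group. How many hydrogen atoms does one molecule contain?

Atom tally by fragment:
  cyclohexane ring core → C:6 H:12
  (− 1 ring H displaced by substituents)
  + NH2 → N:1 H:2
Element totals:
  C: 6
  H: 13
  N: 1

13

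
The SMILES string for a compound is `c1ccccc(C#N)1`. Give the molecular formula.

C7H5N

Atom tally by fragment:
  benzene ring core → C:6 H:6
  (− 1 ring H displaced by substituents)
  + CN → C:1 N:1
Element totals:
  C: 7
  H: 5
  N: 1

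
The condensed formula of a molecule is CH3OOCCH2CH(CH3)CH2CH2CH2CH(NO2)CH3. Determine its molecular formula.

Atom tally by fragment:
  CH3OOCCH2 → C:3 H:5 O:2
  CH(CH3) → C:2 H:4
  CH2 → C:1 H:2
  CH2 → C:1 H:2
  CH2 → C:1 H:2
  CH(NO2) → C:1 H:1 N:1 O:2
  CH3 → C:1 H:3
Element totals:
  C: 10
  H: 19
  N: 1
  O: 4

C10H19NO4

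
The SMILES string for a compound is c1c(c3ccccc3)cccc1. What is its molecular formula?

C12H10

Atom tally by fragment:
  benzene ring core → C:6 H:6
  (− 1 ring H displaced by substituents)
  + C6H5 → C:6 H:5
Element totals:
  C: 12
  H: 10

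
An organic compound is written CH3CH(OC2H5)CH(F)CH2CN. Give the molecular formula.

C7H12FNO

Atom tally by fragment:
  CH3 → C:1 H:3
  CH(OC2H5) → C:3 H:6 O:1
  CH(F) → C:1 H:1 F:1
  CH2CN → C:2 H:2 N:1
Element totals:
  C: 7
  H: 12
  F: 1
  N: 1
  O: 1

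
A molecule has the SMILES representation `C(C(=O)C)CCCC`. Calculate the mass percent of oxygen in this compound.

Atom tally by fragment:
  CH3COCH2 → C:3 H:5 O:1
  CH2 → C:1 H:2
  CH2 → C:1 H:2
  CH2 → C:1 H:2
  CH3 → C:1 H:3
Element totals:
  C: 7
  H: 14
  O: 1
Molecular formula: C7H14O.
Molar mass = 114.188 g/mol.
Mass from O: 1 × 15.999 = 15.999 g/mol.
%O = 15.999 / 114.188 × 100 = 14.01%.

14.01%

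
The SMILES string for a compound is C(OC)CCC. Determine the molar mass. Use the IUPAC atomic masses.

88.15 g/mol

Atom tally by fragment:
  CH3OCH2 → C:2 H:5 O:1
  CH2 → C:1 H:2
  CH2 → C:1 H:2
  CH3 → C:1 H:3
Element totals:
  C: 5
  H: 12
  O: 1
Molecular formula: C5H12O.
  M = 5(12.011) + 12(1.008) + 15.999
    = 60.055 + 12.096 + 15.999 = 88.150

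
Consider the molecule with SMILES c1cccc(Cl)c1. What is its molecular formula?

C6H5Cl

Atom tally by fragment:
  benzene ring core → C:6 H:6
  (− 1 ring H displaced by substituents)
  + Cl → Cl:1
Element totals:
  C: 6
  H: 5
  Cl: 1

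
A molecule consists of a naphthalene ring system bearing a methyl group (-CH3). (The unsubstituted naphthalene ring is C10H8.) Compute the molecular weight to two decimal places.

142.20 g/mol

Atom tally by fragment:
  naphthalene ring system core → C:10 H:8
  (− 1 ring H displaced by substituents)
  + CH3 → C:1 H:3
Element totals:
  C: 11
  H: 10
Molecular formula: C11H10.
  M = 11(12.011) + 10(1.008)
    = 132.121 + 10.080 = 142.201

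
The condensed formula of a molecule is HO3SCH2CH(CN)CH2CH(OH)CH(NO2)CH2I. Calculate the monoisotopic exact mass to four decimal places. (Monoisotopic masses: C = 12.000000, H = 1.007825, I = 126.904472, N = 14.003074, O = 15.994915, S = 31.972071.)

Element totals:
  C: 7
  H: 11
  I: 1
  N: 2
  O: 6
  S: 1
Molecular formula: C7H11IN2O6S.
  M = 7(12.0) + 11(1.007825) + 126.904472 + 2(14.003074) + 6(15.994915) + 31.972071
    = 84.000000 + 11.086075 + 126.904472 + 28.006148 + 95.969490 + 31.972071 = 377.938256

377.9383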